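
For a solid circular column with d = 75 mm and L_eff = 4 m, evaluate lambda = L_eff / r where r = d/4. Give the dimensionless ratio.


Radius of gyration r = d / 4 = 75 / 4 = 18.75 mm
L_eff = 4000.0 mm
Slenderness ratio = L / r = 4000.0 / 18.75 = 213.33 (dimensionless)

213.33 (dimensionless)


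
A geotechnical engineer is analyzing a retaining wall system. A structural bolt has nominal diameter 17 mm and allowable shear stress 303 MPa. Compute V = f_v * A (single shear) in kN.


A = pi * d^2 / 4 = pi * 17^2 / 4 = 226.9801 mm^2
V = f_v * A / 1000 = 303 * 226.9801 / 1000
= 68.775 kN

68.775 kN


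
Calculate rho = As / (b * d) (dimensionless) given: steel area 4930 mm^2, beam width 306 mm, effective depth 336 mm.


rho = As / (b * d)
= 4930 / (306 * 336)
= 4930 / 102816
= 0.04795 (dimensionless)

0.04795 (dimensionless)


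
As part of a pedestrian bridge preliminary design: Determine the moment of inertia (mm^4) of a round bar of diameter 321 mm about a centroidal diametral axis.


r = d / 2 = 321 / 2 = 160.5 mm
I = pi * r^4 / 4 = pi * 160.5^4 / 4
= 521182744.29 mm^4

521182744.29 mm^4


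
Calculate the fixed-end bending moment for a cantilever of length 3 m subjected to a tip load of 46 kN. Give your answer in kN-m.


For a cantilever with a point load at the free end:
M_max = P * L = 46 * 3 = 138 kN-m

138 kN-m


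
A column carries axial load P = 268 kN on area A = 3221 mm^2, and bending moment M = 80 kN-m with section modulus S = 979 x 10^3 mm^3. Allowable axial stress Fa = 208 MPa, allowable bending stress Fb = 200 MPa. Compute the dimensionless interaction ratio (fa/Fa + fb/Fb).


f_a = P / A = 268000.0 / 3221 = 83.204 MPa
f_b = M / S = 80000000.0 / 979000.0 = 81.716 MPa
Ratio = f_a / Fa + f_b / Fb
= 83.204 / 208 + 81.716 / 200
= 0.8086 (dimensionless)

0.8086 (dimensionless)


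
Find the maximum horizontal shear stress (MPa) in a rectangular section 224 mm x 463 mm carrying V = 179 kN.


A = b * h = 224 * 463 = 103712 mm^2
V = 179 kN = 179000.0 N
tau_max = 1.5 * V / A = 1.5 * 179000.0 / 103712
= 2.5889 MPa

2.5889 MPa


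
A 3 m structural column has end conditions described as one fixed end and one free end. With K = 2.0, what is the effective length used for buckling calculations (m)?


L_eff = K * L
= 2.0 * 3
= 6.0 m

6.0 m


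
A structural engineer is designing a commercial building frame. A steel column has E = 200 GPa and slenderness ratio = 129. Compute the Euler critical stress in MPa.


sigma_cr = pi^2 * E / lambda^2
= 9.8696 * 200000.0 / 129^2
= 9.8696 * 200000.0 / 16641
= 118.6179 MPa

118.6179 MPa


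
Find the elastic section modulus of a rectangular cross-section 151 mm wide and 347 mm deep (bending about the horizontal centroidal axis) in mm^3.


S = b * h^2 / 6
= 151 * 347^2 / 6
= 151 * 120409 / 6
= 3030293.17 mm^3

3030293.17 mm^3


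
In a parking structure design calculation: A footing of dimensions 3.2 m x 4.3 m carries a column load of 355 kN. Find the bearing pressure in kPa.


A = 3.2 * 4.3 = 13.76 m^2
q = P / A = 355 / 13.76
= 25.7994 kPa

25.7994 kPa


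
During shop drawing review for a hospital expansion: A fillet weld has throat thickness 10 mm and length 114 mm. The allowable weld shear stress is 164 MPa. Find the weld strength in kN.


Strength = throat * length * allowable stress
= 10 * 114 * 164 N
= 186960 N
= 186.96 kN

186.96 kN


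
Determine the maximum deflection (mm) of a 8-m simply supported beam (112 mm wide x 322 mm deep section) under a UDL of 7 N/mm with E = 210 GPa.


I = 112 * 322^3 / 12 = 311604981.33 mm^4
L = 8000.0 mm, w = 7 N/mm, E = 210000.0 MPa
delta = 5 * w * L^4 / (384 * E * I)
= 5 * 7 * 8000.0^4 / (384 * 210000.0 * 311604981.33)
= 5.7052 mm

5.7052 mm


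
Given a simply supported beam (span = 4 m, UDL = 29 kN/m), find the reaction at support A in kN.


Total load = w * L = 29 * 4 = 116 kN
By symmetry, each reaction R = total / 2 = 116 / 2 = 58.0 kN

58.0 kN


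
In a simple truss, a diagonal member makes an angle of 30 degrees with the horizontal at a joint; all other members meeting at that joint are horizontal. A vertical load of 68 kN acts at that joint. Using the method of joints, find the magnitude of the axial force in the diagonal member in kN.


At the joint, only the diagonal has a vertical component, so vertical equilibrium gives:
F * sin(30) = 68
F = 68 / sin(30)
= 68 / 0.5
= 136.0 kN

136.0 kN


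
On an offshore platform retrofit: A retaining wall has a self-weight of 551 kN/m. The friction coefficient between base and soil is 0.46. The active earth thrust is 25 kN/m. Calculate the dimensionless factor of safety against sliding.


Resisting force = mu * W = 0.46 * 551 = 253.46 kN/m
FOS = Resisting / Driving = 253.46 / 25
= 10.1384 (dimensionless)

10.1384 (dimensionless)


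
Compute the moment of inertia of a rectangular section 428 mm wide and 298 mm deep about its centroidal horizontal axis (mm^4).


I = b * h^3 / 12
= 428 * 298^3 / 12
= 428 * 26463592 / 12
= 943868114.67 mm^4

943868114.67 mm^4


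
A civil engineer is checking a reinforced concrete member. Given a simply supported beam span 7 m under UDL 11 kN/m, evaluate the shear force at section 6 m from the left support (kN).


R_A = w * L / 2 = 11 * 7 / 2 = 38.5 kN
V(x) = R_A - w * x = 38.5 - 11 * 6
= -27.5 kN

-27.5 kN


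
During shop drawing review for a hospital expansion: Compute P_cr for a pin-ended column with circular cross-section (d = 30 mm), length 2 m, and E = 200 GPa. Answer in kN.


I = pi * d^4 / 64 = 39760.78 mm^4
L = 2000.0 mm
P_cr = pi^2 * E * I / L^2
= 9.8696 * 200000.0 * 39760.78 / 2000.0^2
= 19621.16 N = 19.6212 kN

19.6212 kN


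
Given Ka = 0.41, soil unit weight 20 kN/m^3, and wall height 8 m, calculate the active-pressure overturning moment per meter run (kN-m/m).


Pa = 0.5 * Ka * gamma * H^2
= 0.5 * 0.41 * 20 * 8^2
= 262.4 kN/m
Arm = H / 3 = 8 / 3 = 2.6667 m
Mo = Pa * arm = Pa * H / 3 = 262.4 * 8 / 3 = 699.7333 kN-m/m

699.7333 kN-m/m


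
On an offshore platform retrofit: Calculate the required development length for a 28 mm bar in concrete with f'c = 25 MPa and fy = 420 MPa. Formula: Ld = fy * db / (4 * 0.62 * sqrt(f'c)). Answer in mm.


Ld = (fy * db) / (4 * 0.62 * sqrt(f'c))
= (420 * 28) / (4 * 0.62 * sqrt(25))
= 11760 / 12.4
= 948.39 mm

948.39 mm


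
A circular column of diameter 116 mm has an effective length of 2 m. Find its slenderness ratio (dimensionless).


Radius of gyration r = d / 4 = 116 / 4 = 29.0 mm
L_eff = 2000.0 mm
Slenderness ratio = L / r = 2000.0 / 29.0 = 68.97 (dimensionless)

68.97 (dimensionless)


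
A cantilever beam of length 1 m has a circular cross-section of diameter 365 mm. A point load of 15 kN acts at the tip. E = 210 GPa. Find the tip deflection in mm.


I = pi * d^4 / 64 = pi * 365^4 / 64 = 871247122.07 mm^4
L = 1000.0 mm, P = 15000.0 N, E = 210000.0 MPa
delta = P * L^3 / (3 * E * I)
= 15000.0 * 1000.0^3 / (3 * 210000.0 * 871247122.07)
= 0.0273 mm

0.0273 mm


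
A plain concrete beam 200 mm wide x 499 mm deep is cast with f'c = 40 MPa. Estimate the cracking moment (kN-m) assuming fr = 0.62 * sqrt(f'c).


fr = 0.62 * sqrt(40) = 0.62 * 6.3246 = 3.9212 MPa
I = 200 * 499^3 / 12 = 2070858316.67 mm^4
y_t = 249.5 mm
M_cr = fr * I / y_t = 3.9212 * 2070858316.67 / 249.5 N-mm
= 32.5463 kN-m

32.5463 kN-m


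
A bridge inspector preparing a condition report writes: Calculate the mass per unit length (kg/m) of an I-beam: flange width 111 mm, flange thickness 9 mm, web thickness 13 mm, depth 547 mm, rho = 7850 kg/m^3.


A_flanges = 2 * 111 * 9 = 1998 mm^2
A_web = (547 - 2 * 9) * 13 = 6877 mm^2
A_total = 1998 + 6877 = 8875 mm^2 = 0.008875 m^2
Weight = rho * A = 7850 * 0.008875 = 69.6688 kg/m

69.6688 kg/m


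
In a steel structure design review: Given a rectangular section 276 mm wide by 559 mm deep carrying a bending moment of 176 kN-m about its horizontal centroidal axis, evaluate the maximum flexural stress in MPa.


I = b * h^3 / 12 = 276 * 559^3 / 12 = 4017568217.0 mm^4
y = h / 2 = 559 / 2 = 279.5 mm
M = 176 kN-m = 176000000.0 N-mm
sigma = M * y / I = 176000000.0 * 279.5 / 4017568217.0
= 12.24 MPa

12.24 MPa


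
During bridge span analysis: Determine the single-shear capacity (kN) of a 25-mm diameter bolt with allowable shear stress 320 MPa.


A = pi * d^2 / 4 = pi * 25^2 / 4 = 490.8739 mm^2
V = f_v * A / 1000 = 320 * 490.8739 / 1000
= 157.0796 kN

157.0796 kN


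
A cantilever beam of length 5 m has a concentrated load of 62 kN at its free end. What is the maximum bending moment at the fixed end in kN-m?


For a cantilever with a point load at the free end:
M_max = P * L = 62 * 5 = 310 kN-m

310 kN-m


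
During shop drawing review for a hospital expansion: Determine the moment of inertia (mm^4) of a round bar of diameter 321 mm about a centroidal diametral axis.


r = d / 2 = 321 / 2 = 160.5 mm
I = pi * r^4 / 4 = pi * 160.5^4 / 4
= 521182744.29 mm^4

521182744.29 mm^4


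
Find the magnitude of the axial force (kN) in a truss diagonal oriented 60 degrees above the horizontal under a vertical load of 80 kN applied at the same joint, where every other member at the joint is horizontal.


At the joint, only the diagonal has a vertical component, so vertical equilibrium gives:
F * sin(60) = 80
F = 80 / sin(60)
= 80 / 0.866025
= 92.38 kN

92.38 kN


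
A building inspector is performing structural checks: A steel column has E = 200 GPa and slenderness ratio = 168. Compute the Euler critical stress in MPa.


sigma_cr = pi^2 * E / lambda^2
= 9.8696 * 200000.0 / 168^2
= 9.8696 * 200000.0 / 28224
= 69.9377 MPa

69.9377 MPa


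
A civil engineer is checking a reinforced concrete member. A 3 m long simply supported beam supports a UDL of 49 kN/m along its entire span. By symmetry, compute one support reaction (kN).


Total load = w * L = 49 * 3 = 147 kN
By symmetry, each reaction R = total / 2 = 147 / 2 = 73.5 kN

73.5 kN


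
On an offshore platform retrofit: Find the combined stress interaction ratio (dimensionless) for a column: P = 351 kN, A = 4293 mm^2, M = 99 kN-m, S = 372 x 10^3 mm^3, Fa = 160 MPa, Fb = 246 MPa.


f_a = P / A = 351000.0 / 4293 = 81.761 MPa
f_b = M / S = 99000000.0 / 372000.0 = 266.129 MPa
Ratio = f_a / Fa + f_b / Fb
= 81.761 / 160 + 266.129 / 246
= 1.5928 (dimensionless)

1.5928 (dimensionless)


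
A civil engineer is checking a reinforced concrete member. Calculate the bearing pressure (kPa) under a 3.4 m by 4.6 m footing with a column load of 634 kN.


A = 3.4 * 4.6 = 15.64 m^2
q = P / A = 634 / 15.64
= 40.5371 kPa

40.5371 kPa


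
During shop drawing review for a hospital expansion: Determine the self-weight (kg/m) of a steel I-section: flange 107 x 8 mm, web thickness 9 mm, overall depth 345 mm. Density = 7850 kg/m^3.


A_flanges = 2 * 107 * 8 = 1712 mm^2
A_web = (345 - 2 * 8) * 9 = 2961 mm^2
A_total = 1712 + 2961 = 4673 mm^2 = 0.004673 m^2
Weight = rho * A = 7850 * 0.004673 = 36.6831 kg/m

36.6831 kg/m


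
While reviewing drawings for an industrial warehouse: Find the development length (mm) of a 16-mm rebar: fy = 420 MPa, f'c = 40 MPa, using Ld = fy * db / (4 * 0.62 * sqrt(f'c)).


Ld = (fy * db) / (4 * 0.62 * sqrt(f'c))
= (420 * 16) / (4 * 0.62 * sqrt(40))
= 6720 / 15.6849
= 428.44 mm

428.44 mm


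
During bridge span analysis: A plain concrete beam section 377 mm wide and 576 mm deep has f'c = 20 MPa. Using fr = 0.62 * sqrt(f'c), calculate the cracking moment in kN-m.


fr = 0.62 * sqrt(20) = 0.62 * 4.4721 = 2.7727 MPa
I = 377 * 576^3 / 12 = 6003818496.0 mm^4
y_t = 288.0 mm
M_cr = fr * I / y_t = 2.7727 * 6003818496.0 / 288.0 N-mm
= 57.8019 kN-m

57.8019 kN-m


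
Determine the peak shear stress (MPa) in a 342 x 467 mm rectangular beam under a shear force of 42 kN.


A = b * h = 342 * 467 = 159714 mm^2
V = 42 kN = 42000.0 N
tau_max = 1.5 * V / A = 1.5 * 42000.0 / 159714
= 0.3945 MPa

0.3945 MPa


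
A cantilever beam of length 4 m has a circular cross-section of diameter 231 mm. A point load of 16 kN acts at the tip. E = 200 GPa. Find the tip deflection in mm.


I = pi * d^4 / 64 = pi * 231^4 / 64 = 139771240.06 mm^4
L = 4000.0 mm, P = 16000.0 N, E = 200000.0 MPa
delta = P * L^3 / (3 * E * I)
= 16000.0 * 4000.0^3 / (3 * 200000.0 * 139771240.06)
= 12.2104 mm

12.2104 mm


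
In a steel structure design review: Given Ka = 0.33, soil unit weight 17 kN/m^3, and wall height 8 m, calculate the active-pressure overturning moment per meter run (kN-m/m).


Pa = 0.5 * Ka * gamma * H^2
= 0.5 * 0.33 * 17 * 8^2
= 179.52 kN/m
Arm = H / 3 = 8 / 3 = 2.6667 m
Mo = Pa * arm = Pa * H / 3 = 179.52 * 8 / 3 = 478.72 kN-m/m

478.72 kN-m/m


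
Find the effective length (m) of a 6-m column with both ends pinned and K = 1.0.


L_eff = K * L
= 1.0 * 6
= 6.0 m

6.0 m


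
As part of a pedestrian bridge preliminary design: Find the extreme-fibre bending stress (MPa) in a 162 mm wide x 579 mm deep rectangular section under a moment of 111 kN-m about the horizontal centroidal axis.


I = b * h^3 / 12 = 162 * 579^3 / 12 = 2620411276.5 mm^4
y = h / 2 = 579 / 2 = 289.5 mm
M = 111 kN-m = 111000000.0 N-mm
sigma = M * y / I = 111000000.0 * 289.5 / 2620411276.5
= 12.26 MPa

12.26 MPa


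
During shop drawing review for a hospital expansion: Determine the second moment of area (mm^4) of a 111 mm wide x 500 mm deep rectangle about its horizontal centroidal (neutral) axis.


I = b * h^3 / 12
= 111 * 500^3 / 12
= 111 * 125000000 / 12
= 1156250000.0 mm^4

1156250000.0 mm^4


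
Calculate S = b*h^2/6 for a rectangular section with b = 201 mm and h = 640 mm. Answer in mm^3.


S = b * h^2 / 6
= 201 * 640^2 / 6
= 201 * 409600 / 6
= 13721600.0 mm^3

13721600.0 mm^3


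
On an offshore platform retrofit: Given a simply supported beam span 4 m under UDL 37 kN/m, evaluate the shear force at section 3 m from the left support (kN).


R_A = w * L / 2 = 37 * 4 / 2 = 74.0 kN
V(x) = R_A - w * x = 74.0 - 37 * 3
= -37.0 kN

-37.0 kN


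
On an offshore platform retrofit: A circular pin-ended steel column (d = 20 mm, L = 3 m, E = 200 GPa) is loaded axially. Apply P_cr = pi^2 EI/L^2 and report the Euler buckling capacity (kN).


I = pi * d^4 / 64 = 7853.98 mm^4
L = 3000.0 mm
P_cr = pi^2 * E * I / L^2
= 9.8696 * 200000.0 * 7853.98 / 3000.0^2
= 1722.57 N = 1.7226 kN

1.7226 kN


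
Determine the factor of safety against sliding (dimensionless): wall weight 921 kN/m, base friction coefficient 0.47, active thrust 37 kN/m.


Resisting force = mu * W = 0.47 * 921 = 432.87 kN/m
FOS = Resisting / Driving = 432.87 / 37
= 11.6992 (dimensionless)

11.6992 (dimensionless)


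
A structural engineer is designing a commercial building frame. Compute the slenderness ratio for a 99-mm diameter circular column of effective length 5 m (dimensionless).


Radius of gyration r = d / 4 = 99 / 4 = 24.75 mm
L_eff = 5000.0 mm
Slenderness ratio = L / r = 5000.0 / 24.75 = 202.02 (dimensionless)

202.02 (dimensionless)


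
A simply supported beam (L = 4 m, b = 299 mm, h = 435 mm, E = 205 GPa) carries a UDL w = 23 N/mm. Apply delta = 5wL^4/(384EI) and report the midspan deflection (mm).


I = 299 * 435^3 / 12 = 2050962468.75 mm^4
L = 4000.0 mm, w = 23 N/mm, E = 205000.0 MPa
delta = 5 * w * L^4 / (384 * E * I)
= 5 * 23 * 4000.0^4 / (384 * 205000.0 * 2050962468.75)
= 0.1823 mm

0.1823 mm


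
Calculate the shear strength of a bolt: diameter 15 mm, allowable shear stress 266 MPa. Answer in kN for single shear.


A = pi * d^2 / 4 = pi * 15^2 / 4 = 176.7146 mm^2
V = f_v * A / 1000 = 266 * 176.7146 / 1000
= 47.0061 kN

47.0061 kN


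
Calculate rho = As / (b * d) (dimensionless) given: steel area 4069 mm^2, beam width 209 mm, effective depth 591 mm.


rho = As / (b * d)
= 4069 / (209 * 591)
= 4069 / 123519
= 0.032942 (dimensionless)

0.032942 (dimensionless)


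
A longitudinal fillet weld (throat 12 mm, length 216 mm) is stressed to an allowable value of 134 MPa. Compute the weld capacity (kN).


Strength = throat * length * allowable stress
= 12 * 216 * 134 N
= 347328 N
= 347.33 kN

347.33 kN


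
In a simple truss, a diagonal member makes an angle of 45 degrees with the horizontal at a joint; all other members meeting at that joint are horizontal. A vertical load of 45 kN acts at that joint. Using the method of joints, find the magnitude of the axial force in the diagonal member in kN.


At the joint, only the diagonal has a vertical component, so vertical equilibrium gives:
F * sin(45) = 45
F = 45 / sin(45)
= 45 / 0.707107
= 63.64 kN

63.64 kN


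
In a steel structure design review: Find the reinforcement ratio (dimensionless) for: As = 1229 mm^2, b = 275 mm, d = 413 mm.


rho = As / (b * d)
= 1229 / (275 * 413)
= 1229 / 113575
= 0.010821 (dimensionless)

0.010821 (dimensionless)


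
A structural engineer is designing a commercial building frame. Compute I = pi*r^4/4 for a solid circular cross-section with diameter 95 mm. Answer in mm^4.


r = d / 2 = 95 / 2 = 47.5 mm
I = pi * r^4 / 4 = pi * 47.5^4 / 4
= 3998198.21 mm^4

3998198.21 mm^4


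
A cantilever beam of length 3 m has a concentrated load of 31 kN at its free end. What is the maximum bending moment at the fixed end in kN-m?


For a cantilever with a point load at the free end:
M_max = P * L = 31 * 3 = 93 kN-m

93 kN-m


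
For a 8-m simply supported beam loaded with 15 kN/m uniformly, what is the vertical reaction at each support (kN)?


Total load = w * L = 15 * 8 = 120 kN
By symmetry, each reaction R = total / 2 = 120 / 2 = 60.0 kN

60.0 kN


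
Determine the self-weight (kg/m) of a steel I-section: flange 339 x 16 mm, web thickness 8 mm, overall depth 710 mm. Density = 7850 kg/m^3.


A_flanges = 2 * 339 * 16 = 10848 mm^2
A_web = (710 - 2 * 16) * 8 = 5424 mm^2
A_total = 10848 + 5424 = 16272 mm^2 = 0.016272 m^2
Weight = rho * A = 7850 * 0.016272 = 127.7352 kg/m

127.7352 kg/m


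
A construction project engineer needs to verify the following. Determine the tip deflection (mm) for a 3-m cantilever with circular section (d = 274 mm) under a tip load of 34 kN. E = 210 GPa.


I = pi * d^4 / 64 = pi * 274^4 / 64 = 276676421.54 mm^4
L = 3000.0 mm, P = 34000.0 N, E = 210000.0 MPa
delta = P * L^3 / (3 * E * I)
= 34000.0 * 3000.0^3 / (3 * 210000.0 * 276676421.54)
= 5.2666 mm

5.2666 mm


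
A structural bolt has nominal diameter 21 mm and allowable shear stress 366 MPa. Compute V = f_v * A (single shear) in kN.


A = pi * d^2 / 4 = pi * 21^2 / 4 = 346.3606 mm^2
V = f_v * A / 1000 = 366 * 346.3606 / 1000
= 126.768 kN

126.768 kN


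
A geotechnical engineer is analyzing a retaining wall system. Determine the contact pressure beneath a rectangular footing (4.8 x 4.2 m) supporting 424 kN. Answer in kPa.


A = 4.8 * 4.2 = 20.16 m^2
q = P / A = 424 / 20.16
= 21.0317 kPa

21.0317 kPa


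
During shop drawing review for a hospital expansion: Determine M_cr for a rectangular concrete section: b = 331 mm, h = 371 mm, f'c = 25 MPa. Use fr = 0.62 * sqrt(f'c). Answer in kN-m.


fr = 0.62 * sqrt(25) = 0.62 * 5.0 = 3.1 MPa
I = 331 * 371^3 / 12 = 1408537703.42 mm^4
y_t = 185.5 mm
M_cr = fr * I / y_t = 3.1 * 1408537703.42 / 185.5 N-mm
= 23.5389 kN-m

23.5389 kN-m


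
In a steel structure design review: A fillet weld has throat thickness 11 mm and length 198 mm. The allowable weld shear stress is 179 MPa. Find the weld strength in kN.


Strength = throat * length * allowable stress
= 11 * 198 * 179 N
= 389862 N
= 389.86 kN

389.86 kN


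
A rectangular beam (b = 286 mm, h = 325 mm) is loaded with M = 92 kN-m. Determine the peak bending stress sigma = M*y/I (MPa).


I = b * h^3 / 12 = 286 * 325^3 / 12 = 818153645.83 mm^4
y = h / 2 = 325 / 2 = 162.5 mm
M = 92 kN-m = 92000000.0 N-mm
sigma = M * y / I = 92000000.0 * 162.5 / 818153645.83
= 18.27 MPa

18.27 MPa


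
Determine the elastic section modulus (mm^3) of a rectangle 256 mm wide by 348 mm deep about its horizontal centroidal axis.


S = b * h^2 / 6
= 256 * 348^2 / 6
= 256 * 121104 / 6
= 5167104.0 mm^3

5167104.0 mm^3


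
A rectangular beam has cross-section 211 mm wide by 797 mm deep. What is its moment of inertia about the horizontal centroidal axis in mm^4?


I = b * h^3 / 12
= 211 * 797^3 / 12
= 211 * 506261573 / 12
= 8901765991.92 mm^4

8901765991.92 mm^4


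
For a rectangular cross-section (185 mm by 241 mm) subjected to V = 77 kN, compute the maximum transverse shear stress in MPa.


A = b * h = 185 * 241 = 44585 mm^2
V = 77 kN = 77000.0 N
tau_max = 1.5 * V / A = 1.5 * 77000.0 / 44585
= 2.5906 MPa

2.5906 MPa


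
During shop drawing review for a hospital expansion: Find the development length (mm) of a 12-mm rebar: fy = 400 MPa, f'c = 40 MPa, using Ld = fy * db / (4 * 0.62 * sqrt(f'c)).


Ld = (fy * db) / (4 * 0.62 * sqrt(f'c))
= (400 * 12) / (4 * 0.62 * sqrt(40))
= 4800 / 15.6849
= 306.03 mm

306.03 mm


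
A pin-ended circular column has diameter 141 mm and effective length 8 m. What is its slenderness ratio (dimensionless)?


Radius of gyration r = d / 4 = 141 / 4 = 35.25 mm
L_eff = 8000.0 mm
Slenderness ratio = L / r = 8000.0 / 35.25 = 226.95 (dimensionless)

226.95 (dimensionless)


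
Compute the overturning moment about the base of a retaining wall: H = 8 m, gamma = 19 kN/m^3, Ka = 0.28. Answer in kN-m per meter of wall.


Pa = 0.5 * Ka * gamma * H^2
= 0.5 * 0.28 * 19 * 8^2
= 170.24 kN/m
Arm = H / 3 = 8 / 3 = 2.6667 m
Mo = Pa * arm = Pa * H / 3 = 170.24 * 8 / 3 = 453.9733 kN-m/m

453.9733 kN-m/m


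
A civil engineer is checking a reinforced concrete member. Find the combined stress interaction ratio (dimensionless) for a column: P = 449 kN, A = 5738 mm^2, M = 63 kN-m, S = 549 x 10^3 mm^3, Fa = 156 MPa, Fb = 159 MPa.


f_a = P / A = 449000.0 / 5738 = 78.2503 MPa
f_b = M / S = 63000000.0 / 549000.0 = 114.7541 MPa
Ratio = f_a / Fa + f_b / Fb
= 78.2503 / 156 + 114.7541 / 159
= 1.2233 (dimensionless)

1.2233 (dimensionless)


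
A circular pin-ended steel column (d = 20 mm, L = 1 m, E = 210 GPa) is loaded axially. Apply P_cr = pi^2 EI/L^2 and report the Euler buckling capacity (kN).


I = pi * d^4 / 64 = 7853.98 mm^4
L = 1000.0 mm
P_cr = pi^2 * E * I / L^2
= 9.8696 * 210000.0 * 7853.98 / 1000.0^2
= 16278.3 N = 16.2783 kN

16.2783 kN


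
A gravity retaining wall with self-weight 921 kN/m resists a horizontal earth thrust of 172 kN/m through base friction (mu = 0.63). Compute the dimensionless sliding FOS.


Resisting force = mu * W = 0.63 * 921 = 580.23 kN/m
FOS = Resisting / Driving = 580.23 / 172
= 3.3734 (dimensionless)

3.3734 (dimensionless)


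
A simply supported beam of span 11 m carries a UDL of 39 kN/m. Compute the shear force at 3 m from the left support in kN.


R_A = w * L / 2 = 39 * 11 / 2 = 214.5 kN
V(x) = R_A - w * x = 214.5 - 39 * 3
= 97.5 kN

97.5 kN


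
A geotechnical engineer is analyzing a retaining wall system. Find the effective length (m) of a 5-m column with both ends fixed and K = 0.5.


L_eff = K * L
= 0.5 * 5
= 2.5 m

2.5 m


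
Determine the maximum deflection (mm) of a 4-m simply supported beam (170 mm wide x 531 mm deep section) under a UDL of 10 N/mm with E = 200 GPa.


I = 170 * 531^3 / 12 = 2121051622.5 mm^4
L = 4000.0 mm, w = 10 N/mm, E = 200000.0 MPa
delta = 5 * w * L^4 / (384 * E * I)
= 5 * 10 * 4000.0^4 / (384 * 200000.0 * 2121051622.5)
= 0.0786 mm

0.0786 mm


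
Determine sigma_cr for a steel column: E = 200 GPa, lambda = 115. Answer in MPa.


sigma_cr = pi^2 * E / lambda^2
= 9.8696 * 200000.0 / 115^2
= 9.8696 * 200000.0 / 13225
= 149.2568 MPa

149.2568 MPa


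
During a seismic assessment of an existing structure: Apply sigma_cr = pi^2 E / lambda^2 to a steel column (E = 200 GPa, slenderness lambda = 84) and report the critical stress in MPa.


sigma_cr = pi^2 * E / lambda^2
= 9.8696 * 200000.0 / 84^2
= 9.8696 * 200000.0 / 7056
= 279.7507 MPa

279.7507 MPa


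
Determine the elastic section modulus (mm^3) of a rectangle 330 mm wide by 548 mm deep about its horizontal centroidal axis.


S = b * h^2 / 6
= 330 * 548^2 / 6
= 330 * 300304 / 6
= 16516720.0 mm^3

16516720.0 mm^3


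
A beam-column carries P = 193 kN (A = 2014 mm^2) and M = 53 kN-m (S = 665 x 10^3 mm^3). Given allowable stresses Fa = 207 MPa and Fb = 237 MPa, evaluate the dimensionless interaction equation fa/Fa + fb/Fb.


f_a = P / A = 193000.0 / 2014 = 95.8292 MPa
f_b = M / S = 53000000.0 / 665000.0 = 79.6992 MPa
Ratio = f_a / Fa + f_b / Fb
= 95.8292 / 207 + 79.6992 / 237
= 0.7992 (dimensionless)

0.7992 (dimensionless)


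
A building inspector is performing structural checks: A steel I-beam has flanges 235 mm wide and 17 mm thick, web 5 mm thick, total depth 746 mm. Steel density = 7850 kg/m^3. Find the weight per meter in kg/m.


A_flanges = 2 * 235 * 17 = 7990 mm^2
A_web = (746 - 2 * 17) * 5 = 3560 mm^2
A_total = 7990 + 3560 = 11550 mm^2 = 0.011550 m^2
Weight = rho * A = 7850 * 0.011550 = 90.6675 kg/m

90.6675 kg/m


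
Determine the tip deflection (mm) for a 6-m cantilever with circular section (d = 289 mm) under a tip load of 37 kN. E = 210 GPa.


I = pi * d^4 / 64 = pi * 289^4 / 64 = 342421692.65 mm^4
L = 6000.0 mm, P = 37000.0 N, E = 210000.0 MPa
delta = P * L^3 / (3 * E * I)
= 37000.0 * 6000.0^3 / (3 * 210000.0 * 342421692.65)
= 37.0471 mm

37.0471 mm


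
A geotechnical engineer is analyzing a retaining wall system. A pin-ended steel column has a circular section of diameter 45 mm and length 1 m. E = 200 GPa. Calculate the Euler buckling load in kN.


I = pi * d^4 / 64 = 201288.96 mm^4
L = 1000.0 mm
P_cr = pi^2 * E * I / L^2
= 9.8696 * 200000.0 * 201288.96 / 1000.0^2
= 397328.48 N = 397.3285 kN

397.3285 kN


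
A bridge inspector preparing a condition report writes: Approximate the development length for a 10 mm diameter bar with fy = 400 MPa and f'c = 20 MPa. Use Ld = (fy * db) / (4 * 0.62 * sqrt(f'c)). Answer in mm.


Ld = (fy * db) / (4 * 0.62 * sqrt(f'c))
= (400 * 10) / (4 * 0.62 * sqrt(20))
= 4000 / 11.0909
= 360.66 mm

360.66 mm


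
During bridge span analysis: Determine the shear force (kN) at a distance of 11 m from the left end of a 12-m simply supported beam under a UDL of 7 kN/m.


R_A = w * L / 2 = 7 * 12 / 2 = 42.0 kN
V(x) = R_A - w * x = 42.0 - 7 * 11
= -35.0 kN

-35.0 kN


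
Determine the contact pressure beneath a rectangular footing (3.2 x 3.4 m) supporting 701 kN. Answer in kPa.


A = 3.2 * 3.4 = 10.88 m^2
q = P / A = 701 / 10.88
= 64.4301 kPa

64.4301 kPa


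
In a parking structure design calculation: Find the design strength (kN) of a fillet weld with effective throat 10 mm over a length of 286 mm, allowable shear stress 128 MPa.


Strength = throat * length * allowable stress
= 10 * 286 * 128 N
= 366080 N
= 366.08 kN

366.08 kN


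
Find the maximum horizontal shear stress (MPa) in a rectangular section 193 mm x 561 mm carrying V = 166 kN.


A = b * h = 193 * 561 = 108273 mm^2
V = 166 kN = 166000.0 N
tau_max = 1.5 * V / A = 1.5 * 166000.0 / 108273
= 2.2997 MPa

2.2997 MPa


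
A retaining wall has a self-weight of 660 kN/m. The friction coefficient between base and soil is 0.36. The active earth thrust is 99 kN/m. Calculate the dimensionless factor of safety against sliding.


Resisting force = mu * W = 0.36 * 660 = 237.6 kN/m
FOS = Resisting / Driving = 237.6 / 99
= 2.4 (dimensionless)

2.4 (dimensionless)


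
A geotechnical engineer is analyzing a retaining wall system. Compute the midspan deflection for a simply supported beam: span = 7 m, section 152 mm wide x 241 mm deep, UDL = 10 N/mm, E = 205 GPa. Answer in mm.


I = 152 * 241^3 / 12 = 177301932.67 mm^4
L = 7000.0 mm, w = 10 N/mm, E = 205000.0 MPa
delta = 5 * w * L^4 / (384 * E * I)
= 5 * 10 * 7000.0^4 / (384 * 205000.0 * 177301932.67)
= 8.6013 mm

8.6013 mm


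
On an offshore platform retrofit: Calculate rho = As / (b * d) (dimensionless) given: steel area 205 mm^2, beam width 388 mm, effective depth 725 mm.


rho = As / (b * d)
= 205 / (388 * 725)
= 205 / 281300
= 0.000729 (dimensionless)

0.000729 (dimensionless)


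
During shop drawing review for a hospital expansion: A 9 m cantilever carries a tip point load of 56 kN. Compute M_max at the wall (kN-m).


For a cantilever with a point load at the free end:
M_max = P * L = 56 * 9 = 504 kN-m

504 kN-m


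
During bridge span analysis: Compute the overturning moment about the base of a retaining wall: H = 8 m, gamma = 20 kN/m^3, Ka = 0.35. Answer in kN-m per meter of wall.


Pa = 0.5 * Ka * gamma * H^2
= 0.5 * 0.35 * 20 * 8^2
= 224.0 kN/m
Arm = H / 3 = 8 / 3 = 2.6667 m
Mo = Pa * arm = Pa * H / 3 = 224.0 * 8 / 3 = 597.3333 kN-m/m

597.3333 kN-m/m


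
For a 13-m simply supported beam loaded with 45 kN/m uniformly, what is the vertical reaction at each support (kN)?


Total load = w * L = 45 * 13 = 585 kN
By symmetry, each reaction R = total / 2 = 585 / 2 = 292.5 kN

292.5 kN


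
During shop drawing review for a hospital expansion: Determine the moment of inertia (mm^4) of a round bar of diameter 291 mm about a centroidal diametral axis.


r = d / 2 = 291 / 2 = 145.5 mm
I = pi * r^4 / 4 = pi * 145.5^4 / 4
= 351999344.44 mm^4

351999344.44 mm^4


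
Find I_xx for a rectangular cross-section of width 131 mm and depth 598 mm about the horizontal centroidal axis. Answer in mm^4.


I = b * h^3 / 12
= 131 * 598^3 / 12
= 131 * 213847192 / 12
= 2334498512.67 mm^4

2334498512.67 mm^4


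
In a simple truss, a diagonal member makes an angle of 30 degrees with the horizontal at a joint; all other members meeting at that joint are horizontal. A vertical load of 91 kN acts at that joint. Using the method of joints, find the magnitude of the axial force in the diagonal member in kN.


At the joint, only the diagonal has a vertical component, so vertical equilibrium gives:
F * sin(30) = 91
F = 91 / sin(30)
= 91 / 0.5
= 182.0 kN

182.0 kN


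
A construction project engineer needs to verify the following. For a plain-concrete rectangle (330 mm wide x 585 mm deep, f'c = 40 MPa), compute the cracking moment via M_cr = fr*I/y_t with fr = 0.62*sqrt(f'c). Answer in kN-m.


fr = 0.62 * sqrt(40) = 0.62 * 6.3246 = 3.9212 MPa
I = 330 * 585^3 / 12 = 5505544687.5 mm^4
y_t = 292.5 mm
M_cr = fr * I / y_t = 3.9212 * 5505544687.5 / 292.5 N-mm
= 73.8068 kN-m

73.8068 kN-m


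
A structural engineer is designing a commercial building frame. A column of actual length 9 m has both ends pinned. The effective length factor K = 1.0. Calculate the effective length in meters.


L_eff = K * L
= 1.0 * 9
= 9.0 m

9.0 m


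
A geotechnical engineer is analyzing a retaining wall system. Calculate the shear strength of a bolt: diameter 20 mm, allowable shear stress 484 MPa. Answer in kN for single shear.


A = pi * d^2 / 4 = pi * 20^2 / 4 = 314.1593 mm^2
V = f_v * A / 1000 = 484 * 314.1593 / 1000
= 152.0531 kN

152.0531 kN


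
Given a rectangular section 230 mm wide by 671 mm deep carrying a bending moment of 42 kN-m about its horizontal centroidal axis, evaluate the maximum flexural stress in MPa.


I = b * h^3 / 12 = 230 * 671^3 / 12 = 5790474460.83 mm^4
y = h / 2 = 671 / 2 = 335.5 mm
M = 42 kN-m = 42000000.0 N-mm
sigma = M * y / I = 42000000.0 * 335.5 / 5790474460.83
= 2.43 MPa

2.43 MPa


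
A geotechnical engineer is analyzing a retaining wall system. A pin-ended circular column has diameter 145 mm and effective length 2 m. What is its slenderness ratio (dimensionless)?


Radius of gyration r = d / 4 = 145 / 4 = 36.25 mm
L_eff = 2000.0 mm
Slenderness ratio = L / r = 2000.0 / 36.25 = 55.17 (dimensionless)

55.17 (dimensionless)


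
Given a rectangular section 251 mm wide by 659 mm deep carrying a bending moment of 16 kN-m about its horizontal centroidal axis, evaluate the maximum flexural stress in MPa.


I = b * h^3 / 12 = 251 * 659^3 / 12 = 5986165494.08 mm^4
y = h / 2 = 659 / 2 = 329.5 mm
M = 16 kN-m = 16000000.0 N-mm
sigma = M * y / I = 16000000.0 * 329.5 / 5986165494.08
= 0.88 MPa

0.88 MPa


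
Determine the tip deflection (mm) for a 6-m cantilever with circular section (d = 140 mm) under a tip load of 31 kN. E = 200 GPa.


I = pi * d^4 / 64 = pi * 140^4 / 64 = 18857409.9 mm^4
L = 6000.0 mm, P = 31000.0 N, E = 200000.0 MPa
delta = P * L^3 / (3 * E * I)
= 31000.0 * 6000.0^3 / (3 * 200000.0 * 18857409.9)
= 591.8098 mm

591.8098 mm


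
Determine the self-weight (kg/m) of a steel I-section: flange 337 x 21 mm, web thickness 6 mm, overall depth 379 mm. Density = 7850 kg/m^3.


A_flanges = 2 * 337 * 21 = 14154 mm^2
A_web = (379 - 2 * 21) * 6 = 2022 mm^2
A_total = 14154 + 2022 = 16176 mm^2 = 0.016176 m^2
Weight = rho * A = 7850 * 0.016176 = 126.9816 kg/m

126.9816 kg/m


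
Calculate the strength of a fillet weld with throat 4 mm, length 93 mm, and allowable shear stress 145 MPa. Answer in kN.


Strength = throat * length * allowable stress
= 4 * 93 * 145 N
= 53940 N
= 53.94 kN

53.94 kN


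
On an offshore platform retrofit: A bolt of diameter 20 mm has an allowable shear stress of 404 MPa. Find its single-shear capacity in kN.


A = pi * d^2 / 4 = pi * 20^2 / 4 = 314.1593 mm^2
V = f_v * A / 1000 = 404 * 314.1593 / 1000
= 126.9203 kN

126.9203 kN


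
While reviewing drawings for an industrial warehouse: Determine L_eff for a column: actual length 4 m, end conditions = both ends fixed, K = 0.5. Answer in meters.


L_eff = K * L
= 0.5 * 4
= 2.0 m

2.0 m


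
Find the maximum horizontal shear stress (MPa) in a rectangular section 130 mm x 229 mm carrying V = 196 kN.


A = b * h = 130 * 229 = 29770 mm^2
V = 196 kN = 196000.0 N
tau_max = 1.5 * V / A = 1.5 * 196000.0 / 29770
= 9.8757 MPa

9.8757 MPa


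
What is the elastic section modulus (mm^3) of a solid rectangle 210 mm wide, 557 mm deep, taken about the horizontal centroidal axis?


S = b * h^2 / 6
= 210 * 557^2 / 6
= 210 * 310249 / 6
= 10858715.0 mm^3

10858715.0 mm^3


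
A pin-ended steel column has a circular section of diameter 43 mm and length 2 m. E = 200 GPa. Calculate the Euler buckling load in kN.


I = pi * d^4 / 64 = 167820.0 mm^4
L = 2000.0 mm
P_cr = pi^2 * E * I / L^2
= 9.8696 * 200000.0 * 167820.0 / 2000.0^2
= 82815.85 N = 82.8159 kN

82.8159 kN


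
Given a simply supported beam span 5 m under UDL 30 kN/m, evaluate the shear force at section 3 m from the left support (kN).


R_A = w * L / 2 = 30 * 5 / 2 = 75.0 kN
V(x) = R_A - w * x = 75.0 - 30 * 3
= -15.0 kN

-15.0 kN


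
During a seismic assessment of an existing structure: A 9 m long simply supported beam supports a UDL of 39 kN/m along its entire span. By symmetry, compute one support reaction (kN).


Total load = w * L = 39 * 9 = 351 kN
By symmetry, each reaction R = total / 2 = 351 / 2 = 175.5 kN

175.5 kN


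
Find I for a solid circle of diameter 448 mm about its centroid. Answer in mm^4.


r = d / 2 = 448 / 2 = 224.0 mm
I = pi * r^4 / 4 = pi * 224.0^4 / 4
= 1977342744.66 mm^4

1977342744.66 mm^4


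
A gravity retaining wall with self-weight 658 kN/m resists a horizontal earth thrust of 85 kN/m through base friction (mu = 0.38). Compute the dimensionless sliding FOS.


Resisting force = mu * W = 0.38 * 658 = 250.04 kN/m
FOS = Resisting / Driving = 250.04 / 85
= 2.9416 (dimensionless)

2.9416 (dimensionless)


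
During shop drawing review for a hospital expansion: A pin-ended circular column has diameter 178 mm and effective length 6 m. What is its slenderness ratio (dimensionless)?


Radius of gyration r = d / 4 = 178 / 4 = 44.5 mm
L_eff = 6000.0 mm
Slenderness ratio = L / r = 6000.0 / 44.5 = 134.83 (dimensionless)

134.83 (dimensionless)


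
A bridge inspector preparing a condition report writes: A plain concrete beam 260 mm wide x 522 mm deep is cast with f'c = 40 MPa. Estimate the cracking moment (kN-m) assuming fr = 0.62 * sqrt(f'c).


fr = 0.62 * sqrt(40) = 0.62 * 6.3246 = 3.9212 MPa
I = 260 * 522^3 / 12 = 3081794040.0 mm^4
y_t = 261.0 mm
M_cr = fr * I / y_t = 3.9212 * 3081794040.0 / 261.0 N-mm
= 46.3004 kN-m

46.3004 kN-m


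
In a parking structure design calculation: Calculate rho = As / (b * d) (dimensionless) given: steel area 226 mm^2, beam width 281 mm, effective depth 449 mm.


rho = As / (b * d)
= 226 / (281 * 449)
= 226 / 126169
= 0.001791 (dimensionless)

0.001791 (dimensionless)


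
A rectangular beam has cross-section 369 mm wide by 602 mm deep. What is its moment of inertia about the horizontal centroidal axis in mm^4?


I = b * h^3 / 12
= 369 * 602^3 / 12
= 369 * 218167208 / 12
= 6708641646.0 mm^4

6708641646.0 mm^4


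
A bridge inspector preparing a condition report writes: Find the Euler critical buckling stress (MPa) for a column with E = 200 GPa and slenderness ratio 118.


sigma_cr = pi^2 * E / lambda^2
= 9.8696 * 200000.0 / 118^2
= 9.8696 * 200000.0 / 13924
= 141.7639 MPa

141.7639 MPa


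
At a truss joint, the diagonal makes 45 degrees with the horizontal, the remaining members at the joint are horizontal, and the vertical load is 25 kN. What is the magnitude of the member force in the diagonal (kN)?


At the joint, only the diagonal has a vertical component, so vertical equilibrium gives:
F * sin(45) = 25
F = 25 / sin(45)
= 25 / 0.707107
= 35.36 kN

35.36 kN


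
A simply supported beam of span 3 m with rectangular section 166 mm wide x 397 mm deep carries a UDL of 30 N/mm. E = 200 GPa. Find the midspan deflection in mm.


I = 166 * 397^3 / 12 = 865562359.83 mm^4
L = 3000.0 mm, w = 30 N/mm, E = 200000.0 MPa
delta = 5 * w * L^4 / (384 * E * I)
= 5 * 30 * 3000.0^4 / (384 * 200000.0 * 865562359.83)
= 0.1828 mm

0.1828 mm


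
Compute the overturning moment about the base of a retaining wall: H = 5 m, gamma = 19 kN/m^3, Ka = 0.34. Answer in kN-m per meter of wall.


Pa = 0.5 * Ka * gamma * H^2
= 0.5 * 0.34 * 19 * 5^2
= 80.75 kN/m
Arm = H / 3 = 5 / 3 = 1.6667 m
Mo = Pa * arm = Pa * H / 3 = 80.75 * 5 / 3 = 134.5833 kN-m/m

134.5833 kN-m/m


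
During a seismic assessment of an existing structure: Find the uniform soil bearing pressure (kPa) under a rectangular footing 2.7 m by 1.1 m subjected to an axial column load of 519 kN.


A = 2.7 * 1.1 = 2.97 m^2
q = P / A = 519 / 2.97
= 174.7475 kPa

174.7475 kPa


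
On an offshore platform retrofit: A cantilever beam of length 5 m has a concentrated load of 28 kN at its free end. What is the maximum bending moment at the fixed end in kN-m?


For a cantilever with a point load at the free end:
M_max = P * L = 28 * 5 = 140 kN-m

140 kN-m


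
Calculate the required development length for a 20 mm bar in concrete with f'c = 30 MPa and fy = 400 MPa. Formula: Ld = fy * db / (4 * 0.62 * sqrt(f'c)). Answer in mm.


Ld = (fy * db) / (4 * 0.62 * sqrt(f'c))
= (400 * 20) / (4 * 0.62 * sqrt(30))
= 8000 / 13.5835
= 588.95 mm

588.95 mm


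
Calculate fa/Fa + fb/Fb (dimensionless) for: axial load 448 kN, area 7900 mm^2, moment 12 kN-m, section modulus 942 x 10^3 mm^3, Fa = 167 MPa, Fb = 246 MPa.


f_a = P / A = 448000.0 / 7900 = 56.7089 MPa
f_b = M / S = 12000000.0 / 942000.0 = 12.7389 MPa
Ratio = f_a / Fa + f_b / Fb
= 56.7089 / 167 + 12.7389 / 246
= 0.3914 (dimensionless)

0.3914 (dimensionless)


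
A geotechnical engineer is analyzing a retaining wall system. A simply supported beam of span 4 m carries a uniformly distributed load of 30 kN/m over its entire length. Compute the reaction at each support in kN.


Total load = w * L = 30 * 4 = 120 kN
By symmetry, each reaction R = total / 2 = 120 / 2 = 60.0 kN

60.0 kN


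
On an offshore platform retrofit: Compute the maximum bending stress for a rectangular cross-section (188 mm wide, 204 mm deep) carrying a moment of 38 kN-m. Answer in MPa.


I = b * h^3 / 12 = 188 * 204^3 / 12 = 133004736.0 mm^4
y = h / 2 = 204 / 2 = 102.0 mm
M = 38 kN-m = 38000000.0 N-mm
sigma = M * y / I = 38000000.0 * 102.0 / 133004736.0
= 29.14 MPa

29.14 MPa


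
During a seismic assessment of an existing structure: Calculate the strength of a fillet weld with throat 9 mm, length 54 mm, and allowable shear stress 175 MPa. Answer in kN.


Strength = throat * length * allowable stress
= 9 * 54 * 175 N
= 85050 N
= 85.05 kN

85.05 kN
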